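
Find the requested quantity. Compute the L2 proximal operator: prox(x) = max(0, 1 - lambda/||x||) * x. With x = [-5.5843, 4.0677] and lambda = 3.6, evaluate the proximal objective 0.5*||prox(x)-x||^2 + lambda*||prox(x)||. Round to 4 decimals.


Step 1: Compute ||x||.
||x|| = 6.9087
Step 2: Compute scaling factor.
scale = max(0, 1 - 3.6/6.9087) = 0.4789
Step 3: prox(x) = [-2.6744, 1.9481]
||prox(x)|| = 3.3087
Step 4: Proximal objective.
0.5*||prox-x||^2 = 6.48
lambda*||prox|| = 11.9113
Total = 18.3914


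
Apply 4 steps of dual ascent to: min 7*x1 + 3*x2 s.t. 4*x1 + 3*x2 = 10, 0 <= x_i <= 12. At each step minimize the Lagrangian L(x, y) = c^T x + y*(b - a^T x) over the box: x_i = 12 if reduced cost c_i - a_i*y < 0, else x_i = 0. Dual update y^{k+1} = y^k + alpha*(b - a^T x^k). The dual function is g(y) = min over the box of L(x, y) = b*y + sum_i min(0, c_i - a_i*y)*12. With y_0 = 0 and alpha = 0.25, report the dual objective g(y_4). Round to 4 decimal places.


Dual ascent for LP: min 7*x1 + 3*x2, 4*x1 + 3*x2 = 10, 0 <= x_i <= 12
Step 1: y^k = 0.0, reduced costs: (7.0, 3.0)
  x^k = (0.0, 0.0), subgradient = b - a^T x = 10.0
  y^{k+1} = 0.0 + 0.25*10.0 = 2.5
Step 2: y^k = 2.5, reduced costs: (-3.0, -4.5)
  x^k = (12.0, 12.0), subgradient = b - a^T x = -74.0
  y^{k+1} = 2.5 + 0.25*-74.0 = -16.0
Step 3: y^k = -16.0, reduced costs: (71.0, 51.0)
  x^k = (0.0, 0.0), subgradient = b - a^T x = 10.0
  y^{k+1} = -16.0 + 0.25*10.0 = -13.5
Step 4: y^k = -13.5, reduced costs: (61.0, 43.5)
  x^k = (0.0, 0.0), subgradient = b - a^T x = 10.0
  y^{k+1} = -13.5 + 0.25*10.0 = -11.0
Dual objective at y_4 = -11.0: reduced costs (51.0, 36.0), box minimizer x = (0.0, 0.0)
g(y_4) = b*y + (c1 - a1*y)*x1 + (c2 - a2*y)*x2 = 10*(-11.0) + 51.0*0.0 + 36.0*0.0 = -110.0 + 0.0 + 0.0 = -110.0


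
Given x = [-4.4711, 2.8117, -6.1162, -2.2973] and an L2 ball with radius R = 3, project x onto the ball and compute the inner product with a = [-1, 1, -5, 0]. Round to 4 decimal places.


Step 1: Compute ||x|| (intermediates to 6 decimals).
||x|| = sqrt((-4.4711)^2 + 2.8117^2 + (-6.1162)^2 + (-2.2973)^2) = 8.401302
Step 2: Project.
Since ||x|| > R, scale = R/||x|| = 3/8.401302 = 0.357088, proj(x) = scale * x
proj(x) = [-1.596576, 1.004024, -2.184022, -0.820338]
Step 3: Dot product.
a^T * proj(x) = -1*(-1.596576) + 1*1.004024 - 5*(-2.184022) + 0*(-0.820338) = 13.5207


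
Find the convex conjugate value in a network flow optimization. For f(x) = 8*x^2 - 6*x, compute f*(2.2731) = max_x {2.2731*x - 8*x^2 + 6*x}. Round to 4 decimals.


f*(y) = sup_x {y*x - a*x^2 - b*x} = sup_x {(y-b)*x - a*x^2}
FOC: (y - b) - 2a*x = 0 => x* = (y - b)/(2a)
x* = (2.2731 + 6)/(2*8) = 0.5171
f*(2.2731) = (y-b)^2/(4a) = (2.2731 + 6)^2/(4*8)
= 68.4442/32 = 2.1389


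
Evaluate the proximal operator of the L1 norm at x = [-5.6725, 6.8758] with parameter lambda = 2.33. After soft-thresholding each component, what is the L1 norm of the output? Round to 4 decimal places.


Soft-thresholding with lambda = 2.33:
prox(-5.6725) = sign(-5.6725)*max(|-5.6725| - 2.33, 0) = -3.3425
prox(6.8758) = sign(6.8758)*max(|6.8758| - 2.33, 0) = 4.5458
prox(x) = [-3.3425, 4.5458]
||prox(x)||_1 = 3.3425 + 4.5458 = 7.8883


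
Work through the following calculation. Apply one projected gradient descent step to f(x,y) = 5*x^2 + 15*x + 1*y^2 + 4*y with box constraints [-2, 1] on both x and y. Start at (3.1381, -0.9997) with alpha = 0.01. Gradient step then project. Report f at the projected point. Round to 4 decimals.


Step 1: Compute gradient at (3.1381, -0.9997).
grad_x = 2*5*3.1381 + 15 = 46.381
grad_y = 2*1*-0.9997 + 4 = 2.0006
Step 2: Gradient step.
x_raw = 3.1381 - 0.01*46.381 = 2.6743
y_raw = -0.9997 - 0.01*2.0006 = -1.0197
Step 3: Project onto [-2, 1].
x_proj = clip(2.6743) = 1.0
y_proj = clip(-1.0197) = -1.0197
Step 4: Evaluate f.
f(1.0, -1.0197) = 16.961


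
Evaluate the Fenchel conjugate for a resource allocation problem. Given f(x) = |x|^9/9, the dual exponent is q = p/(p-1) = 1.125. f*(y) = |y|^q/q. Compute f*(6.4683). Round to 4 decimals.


The conjugate exponent q satisfies 1/p + 1/q = 1.
p = 9, so q = 9/(9 - 1) = 1.125
|y|^q = 6.4683^1.125 = 8.1684
f*(6.4683) = 8.1684 / 1.125 = 7.2608


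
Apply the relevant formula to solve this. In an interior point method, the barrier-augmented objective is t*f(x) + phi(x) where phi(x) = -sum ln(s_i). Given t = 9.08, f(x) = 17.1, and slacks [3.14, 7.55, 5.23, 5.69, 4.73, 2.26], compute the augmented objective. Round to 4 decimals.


Step 1: Compute log-barrier.
ln values: [1.1442, 2.0215, 1.6544, 1.7387, 1.5539, 0.8154]
phi = -(1.1442 + 2.0215 + 1.6544 + 1.7387 + 1.5539 + 0.8154) = -8.9282
Step 2: Compute augmented objective.
t*f(x) = 9.08*17.1 = 155.268
Total = 155.268 - 8.9282 = 146.3398


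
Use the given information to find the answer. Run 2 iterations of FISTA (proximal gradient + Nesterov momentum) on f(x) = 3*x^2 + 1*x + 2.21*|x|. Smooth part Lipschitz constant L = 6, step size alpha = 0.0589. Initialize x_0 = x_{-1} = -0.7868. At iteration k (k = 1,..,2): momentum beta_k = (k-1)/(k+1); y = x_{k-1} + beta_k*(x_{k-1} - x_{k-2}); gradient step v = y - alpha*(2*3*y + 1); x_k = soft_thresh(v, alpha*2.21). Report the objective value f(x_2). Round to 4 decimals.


FISTA on f(x) = 3*x^2 + 1*x + 2.21*|x|
L = 6, alpha = 0.0589
Iteration 1: beta = 0.0, y = -0.7868 + 0.0*(-0.7868 + 0.7868) = -0.7868
  grad(y) = -3.7208, v = y - alpha*grad = -0.5676
  prox(v) = soft_thresh(-0.5676, 0.1302) = -0.4375
Iteration 2: beta = 0.3333, y = -0.4375 + 0.3333*(-0.4375 + 0.7868) = -0.321
  grad(y) = -0.9262, v = y - alpha*grad = -0.2665
  prox(v) = soft_thresh(-0.2665, 0.1302) = -0.1363
f(x_2) = 3*(-0.1363)^2 + 1*(-0.1363) + 2.21*|-0.1363| = 0.2207


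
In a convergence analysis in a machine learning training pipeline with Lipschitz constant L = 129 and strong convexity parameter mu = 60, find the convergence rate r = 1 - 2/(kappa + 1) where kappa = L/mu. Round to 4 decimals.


Step 1: Compute the condition number.
kappa = L/mu = 129/60 = 2.15
Step 2: Compute the convergence rate.
r = 1 - 2/(kappa + 1) = 1 - 2*mu/(L + mu) = (L - mu)/(L + mu) = 69/189 = 0.3651


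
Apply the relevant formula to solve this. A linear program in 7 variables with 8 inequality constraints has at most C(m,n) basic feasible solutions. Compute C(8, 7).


Each vertex corresponds to some choice of n active constraints out of m, so the number of vertices is at most C(m, n) = m! / (n!(m-n)!).
m = 8, n = 7
Numerator: 8 * 7 * 6 * 5 * 4 * 3 * 2
Denominator: 7! = 5040
C(8, 7) = 8


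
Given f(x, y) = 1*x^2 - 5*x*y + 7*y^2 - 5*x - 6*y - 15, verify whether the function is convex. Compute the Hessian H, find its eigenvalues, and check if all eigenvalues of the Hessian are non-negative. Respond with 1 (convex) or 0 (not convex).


The Hessian of f(x,y) = 1*x^2 - 5*x*y + 7*y^2 - 5*x - 6*y - 15 is:
H = [[2, -5], [-5, 14]]
Trace = 2 + 14 = 16
Determinant = 2*14 - (-5)^2 = 3
Discriminant = (16)^2 - 4*3 = 244.0
Eigenvalues: lambda_1 = 0.1898, lambda_2 = 15.8102
The function is convex.

1


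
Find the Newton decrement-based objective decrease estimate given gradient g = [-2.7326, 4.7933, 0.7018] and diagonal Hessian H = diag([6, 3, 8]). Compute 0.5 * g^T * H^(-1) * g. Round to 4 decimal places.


Step 1: H is diagonal, so H^(-1) * g = [-0.4554, 1.5978, 0.0877].
Step 2: g^T H^(-1) g = sum_i g_i^2 / H_ii
  = (-2.7326)^2/6 + (4.7933)^2/3 + (0.7018)^2/8
  = 1.2445 + 7.6586 + 0.0616 = 8.9647
Step 3: Objective decrease = 0.5 * g^T H^(-1) g = 4.4823


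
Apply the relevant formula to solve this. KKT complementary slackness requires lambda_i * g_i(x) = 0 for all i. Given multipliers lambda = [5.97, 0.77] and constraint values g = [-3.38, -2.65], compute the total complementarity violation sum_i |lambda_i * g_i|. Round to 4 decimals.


KKT complementary slackness check:
lambda_1 * g_1 = 5.97 * -3.38 = -20.1786
lambda_2 * g_2 = 0.77 * -2.65 = -2.0405
Total violation = 20.1786 + 2.0405 = 22.2191


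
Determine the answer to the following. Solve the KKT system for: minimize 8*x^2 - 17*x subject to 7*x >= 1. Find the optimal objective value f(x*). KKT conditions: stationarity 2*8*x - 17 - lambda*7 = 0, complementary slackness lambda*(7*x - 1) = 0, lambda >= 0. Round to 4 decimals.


Step 1: Try lambda = 0 (constraint inactive).
Stationarity: 2*8*x - 17 = 0
x* = 17/(2*8) = 1.0625
Check constraint: 7*1.0625 = 7.4375 >= 1 -- satisfied.
Step 2: Compute optimal value.
f(x*) = 8*1.0625^2 - 17*1.0625 = -9.0313


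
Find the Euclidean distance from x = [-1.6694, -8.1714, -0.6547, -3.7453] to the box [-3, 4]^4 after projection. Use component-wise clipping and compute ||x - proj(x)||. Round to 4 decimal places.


Project each component onto [-3, 4].
clip(-1.6694) = -1.6694, clip(-8.1714) = -3.0, clip(-0.6547) = -0.6547, clip(-3.7453) = -3.0
Projection = [-1.6694, -3.0, -0.6547, -3.0]
Squared diffs: [0.0, 26.7434, 0.0, 0.5555]
Distance = sqrt(27.2989) = 5.2248


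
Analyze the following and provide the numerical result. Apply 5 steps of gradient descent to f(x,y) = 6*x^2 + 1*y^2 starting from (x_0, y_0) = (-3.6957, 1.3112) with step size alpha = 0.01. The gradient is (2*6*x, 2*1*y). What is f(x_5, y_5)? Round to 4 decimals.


Gradient descent on f(x,y) = 6*x^2 + 1*y^2.
Starting point: (-3.6957, 1.3112), alpha = 0.01
Step 1: grad_x = 2*6*-3.6957 = -44.3484, grad_y = 2*1*1.3112 = 2.6224
  x_1 = -3.6957 - 0.01*-44.3484 = -3.2522
  y_1 = 1.3112 - 0.01*2.6224 = 1.285
Step 2: grad_x = 2*6*-3.2522 = -39.0266, grad_y = 2*1*1.285 = 2.57
  x_2 = -3.2522 - 0.01*-39.0266 = -2.862
  y_2 = 1.285 - 0.01*2.57 = 1.2593
Step 3: grad_x = 2*6*-2.862 = -34.3434, grad_y = 2*1*1.2593 = 2.5186
  x_3 = -2.862 - 0.01*-34.3434 = -2.5185
  y_3 = 1.2593 - 0.01*2.5186 = 1.2341
Step 4: grad_x = 2*6*-2.5185 = -30.2222, grad_y = 2*1*1.2341 = 2.4682
  x_4 = -2.5185 - 0.01*-30.2222 = -2.2163
  y_4 = 1.2341 - 0.01*2.4682 = 1.2094
Step 5: grad_x = 2*6*-2.2163 = -26.5955, grad_y = 2*1*1.2094 = 2.4188
  x_5 = -2.2163 - 0.01*-26.5955 = -1.9503
  y_5 = 1.2094 - 0.01*2.4188 = 1.1852
f(-1.9503, 1.1852) = 6*(-1.9503)^2 + 1*1.1852^2 = 24.2277


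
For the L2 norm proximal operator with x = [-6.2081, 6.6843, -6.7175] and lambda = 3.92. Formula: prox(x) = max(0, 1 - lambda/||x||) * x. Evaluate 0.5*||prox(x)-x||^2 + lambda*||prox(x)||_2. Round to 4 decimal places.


Step 1: Compute ||x||.
||x|| = 11.329
Step 2: Compute scaling factor.
scale = max(0, 1 - 3.92/11.329) = 0.654
Step 3: prox(x) = [-4.06, 4.3714, -4.3931]
||prox(x)|| = 7.409
Step 4: Proximal objective.
0.5*||prox-x||^2 = 7.6832
lambda*||prox|| = 29.0433
Total = 36.7263


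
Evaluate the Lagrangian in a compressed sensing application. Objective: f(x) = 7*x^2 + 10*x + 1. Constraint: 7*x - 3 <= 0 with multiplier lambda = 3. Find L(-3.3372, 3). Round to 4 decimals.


Step 1: Evaluate f(x).
f(-3.3372) = 7*(-3.3372)^2 + 10*(-3.3372) + 1 = 45.5863
Step 2: Evaluate g(x).
g(-3.3372) = 7*-3.3372 - 3 = -26.3604
Step 3: Compute Lagrangian.
L = 45.5863 + 3*-26.3604 = -33.4949


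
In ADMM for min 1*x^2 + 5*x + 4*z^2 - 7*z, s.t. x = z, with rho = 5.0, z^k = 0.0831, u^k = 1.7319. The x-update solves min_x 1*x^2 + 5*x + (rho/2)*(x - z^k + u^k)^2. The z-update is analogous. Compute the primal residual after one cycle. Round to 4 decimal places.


ADMM iteration with rho = 5.0, z^k = 0.0831, u^k = 1.7319
Step 1: x-update.
Minimize 1*x^2 + 5*x + (5.0/2)*(x - 0.0831 + 1.7319)^2
FOC: (2*1 + 5.0)*x = -5 + 5.0*(0.0831 - 1.7319)
x^{k+1} = -1.892
Step 2: z-update.
Minimize 4*z^2 - 7*z + (5.0/2)*(-1.892 - z + 1.7319)^2
FOC: (2*4 + 5.0)*z = 7 + 5.0*(-1.892 + 1.7319)
z^{k+1} = 0.4769
Step 3: u-update.
u^{k+1} = 1.7319 - 1.892 - 0.4769 = -0.637
Step 4: Primal residual = |-1.892 - 0.4769| = 2.3689


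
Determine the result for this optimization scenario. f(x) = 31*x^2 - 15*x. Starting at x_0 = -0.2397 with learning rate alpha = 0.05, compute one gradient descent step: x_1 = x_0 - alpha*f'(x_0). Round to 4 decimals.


We compute the gradient at x_0 and apply the update.
f'(x) = 62*x - 15
f'(-0.2397) = 62*-0.2397 - 15 = -29.8614
x_1 = -0.2397 - 0.05*-29.8614 = 1.2534


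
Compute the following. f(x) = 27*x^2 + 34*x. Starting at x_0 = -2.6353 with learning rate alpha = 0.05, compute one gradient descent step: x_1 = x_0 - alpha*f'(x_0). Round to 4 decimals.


We compute the gradient at x_0 and apply the update.
f'(x) = 54*x + 34
f'(-2.6353) = 54*-2.6353 + 34 = -108.3062
x_1 = -2.6353 - 0.05*-108.3062 = 2.78


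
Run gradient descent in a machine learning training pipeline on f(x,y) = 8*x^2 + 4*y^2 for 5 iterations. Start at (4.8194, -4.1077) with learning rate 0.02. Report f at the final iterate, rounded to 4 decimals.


Gradient descent on f(x,y) = 8*x^2 + 4*y^2.
Starting point: (4.8194, -4.1077), alpha = 0.02
Step 1: grad_x = 2*8*4.8194 = 77.1104, grad_y = 2*4*-4.1077 = -32.8616
  x_1 = 4.8194 - 0.02*77.1104 = 3.2772
  y_1 = -4.1077 - 0.02*-32.8616 = -3.4505
Step 2: grad_x = 2*8*3.2772 = 52.4351, grad_y = 2*4*-3.4505 = -27.6037
  x_2 = 3.2772 - 0.02*52.4351 = 2.2285
  y_2 = -3.4505 - 0.02*-27.6037 = -2.8984
Step 3: grad_x = 2*8*2.2285 = 35.6558, grad_y = 2*4*-2.8984 = -23.1871
  x_3 = 2.2285 - 0.02*35.6558 = 1.5154
  y_3 = -2.8984 - 0.02*-23.1871 = -2.4347
Step 4: grad_x = 2*8*1.5154 = 24.246, grad_y = 2*4*-2.4347 = -19.4772
  x_4 = 1.5154 - 0.02*24.246 = 1.0305
  y_4 = -2.4347 - 0.02*-19.4772 = -2.0451
Step 5: grad_x = 2*8*1.0305 = 16.4873, grad_y = 2*4*-2.0451 = -16.3608
  x_5 = 1.0305 - 0.02*16.4873 = 0.7007
  y_5 = -2.0451 - 0.02*-16.3608 = -1.7179
f(0.7007, -1.7179) = 8*0.7007^2 + 4*(-1.7179)^2 = 15.7325


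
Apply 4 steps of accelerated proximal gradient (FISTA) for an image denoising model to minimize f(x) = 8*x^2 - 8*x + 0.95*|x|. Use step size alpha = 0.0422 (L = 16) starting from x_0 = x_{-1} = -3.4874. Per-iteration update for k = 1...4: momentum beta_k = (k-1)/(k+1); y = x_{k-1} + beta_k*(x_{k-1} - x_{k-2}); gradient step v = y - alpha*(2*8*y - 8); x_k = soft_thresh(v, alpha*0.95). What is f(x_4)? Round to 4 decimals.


FISTA on f(x) = 8*x^2 - 8*x + 0.95*|x|
L = 16, alpha = 0.0422
Iteration 1: beta = 0.0, y = -3.4874 + 0.0*(-3.4874 + 3.4874) = -3.4874
  grad(y) = -63.7984, v = y - alpha*grad = -0.7951
  prox(v) = soft_thresh(-0.7951, 0.0401) = -0.755
Iteration 2: beta = 0.3333, y = -0.755 + 0.3333*(-0.755 + 3.4874) = 0.1558
  grad(y) = -5.5076, v = y - alpha*grad = 0.3882
  prox(v) = soft_thresh(0.3882, 0.0401) = 0.3481
Iteration 3: beta = 0.5, y = 0.3481 + 0.5*(0.3481 + 0.755) = 0.8997
  grad(y) = 6.3947, v = y - alpha*grad = 0.6298
  prox(v) = soft_thresh(0.6298, 0.0401) = 0.5897
Iteration 4: beta = 0.6, y = 0.5897 + 0.6*(0.5897 - 0.3481) = 0.7347
  grad(y) = 3.7551, v = y - alpha*grad = 0.5762
  prox(v) = soft_thresh(0.5762, 0.0401) = 0.5361
f(x_4) = 8*0.5361^2 - 8*0.5361 + 0.95*|0.5361| = -1.4802


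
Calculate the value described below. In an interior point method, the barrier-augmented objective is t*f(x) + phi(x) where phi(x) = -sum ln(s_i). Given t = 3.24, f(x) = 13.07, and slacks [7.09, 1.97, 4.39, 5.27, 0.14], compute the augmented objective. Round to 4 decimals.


Step 1: Compute log-barrier.
ln values: [1.9587, 0.678, 1.4793, 1.662, -1.9661]
phi = -(1.9587 + 0.678 + 1.4793 + 1.662 - 1.9661) = -3.812
Step 2: Compute augmented objective.
t*f(x) = 3.24*13.07 = 42.3468
Total = 42.3468 - 3.812 = 38.5348


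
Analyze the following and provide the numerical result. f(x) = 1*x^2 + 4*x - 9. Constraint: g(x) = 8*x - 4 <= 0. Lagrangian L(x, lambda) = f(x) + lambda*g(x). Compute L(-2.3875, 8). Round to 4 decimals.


Step 1: Evaluate f(x).
f(-2.3875) = 1*(-2.3875)^2 + 4*(-2.3875) - 9 = -12.8498
Step 2: Evaluate g(x).
g(-2.3875) = 8*-2.3875 - 4 = -23.1
Step 3: Compute Lagrangian.
L = -12.8498 + 8*-23.1 = -197.6498


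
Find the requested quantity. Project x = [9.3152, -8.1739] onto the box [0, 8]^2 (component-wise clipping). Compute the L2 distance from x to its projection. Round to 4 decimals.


Project each component onto [0, 8].
clip(9.3152) = 8.0, clip(-8.1739) = 0.0
Projection = [8.0, 0.0]
Squared diffs: [1.7298, 66.8126]
Distance = sqrt(68.5424) = 8.279


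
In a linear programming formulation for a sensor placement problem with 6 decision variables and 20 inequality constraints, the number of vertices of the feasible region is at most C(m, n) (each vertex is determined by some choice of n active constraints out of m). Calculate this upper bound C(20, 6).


Each vertex corresponds to some choice of n active constraints out of m, so the number of vertices is at most C(m, n) = m! / (n!(m-n)!).
m = 20, n = 6
Numerator: 20 * 19 * 18 * 17 * 16 * 15
Denominator: 6! = 720
C(20, 6) = 38760


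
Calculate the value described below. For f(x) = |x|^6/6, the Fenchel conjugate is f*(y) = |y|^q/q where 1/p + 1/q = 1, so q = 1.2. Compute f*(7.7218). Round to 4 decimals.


The conjugate exponent q satisfies 1/p + 1/q = 1.
p = 6, so q = 6/(6 - 1) = 1.2
|y|^q = 7.7218^1.2 = 11.6215
f*(7.7218) = 11.6215 / 1.2 = 9.6846


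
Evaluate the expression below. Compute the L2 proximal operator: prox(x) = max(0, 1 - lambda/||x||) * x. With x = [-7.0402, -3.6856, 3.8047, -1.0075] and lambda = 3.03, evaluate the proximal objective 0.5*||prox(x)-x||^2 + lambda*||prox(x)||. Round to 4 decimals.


Step 1: Compute ||x||.
||x|| = 8.8679
Step 2: Compute scaling factor.
scale = max(0, 1 - 3.03/8.8679) = 0.6583
Step 3: prox(x) = [-4.6347, -2.4263, 2.5047, -0.6633]
||prox(x)|| = 5.8379
Step 4: Proximal objective.
0.5*||prox-x||^2 = 4.5905
lambda*||prox|| = 17.6888
Total = 22.2792


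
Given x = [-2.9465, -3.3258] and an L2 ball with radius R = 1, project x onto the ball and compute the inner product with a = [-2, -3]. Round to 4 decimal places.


Step 1: Compute ||x|| (intermediates to 6 decimals).
||x|| = sqrt((-2.9465)^2 + (-3.3258)^2) = 4.443288
Step 2: Project.
Since ||x|| > R, scale = R/||x|| = 1/4.443288 = 0.225059, proj(x) = scale * x
proj(x) = [-0.663136, -0.748501]
Step 3: Dot product.
a^T * proj(x) = -2*(-0.663136) - 3*(-0.748501) = 3.5718


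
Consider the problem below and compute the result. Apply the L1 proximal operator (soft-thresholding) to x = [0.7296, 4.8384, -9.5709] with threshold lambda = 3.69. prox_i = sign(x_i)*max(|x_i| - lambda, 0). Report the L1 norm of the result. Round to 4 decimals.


Soft-thresholding with lambda = 3.69:
prox(0.7296) = sign(0.7296)*max(|0.7296| - 3.69, 0) = 0.0
prox(4.8384) = sign(4.8384)*max(|4.8384| - 3.69, 0) = 1.1484
prox(-9.5709) = sign(-9.5709)*max(|-9.5709| - 3.69, 0) = -5.8809
prox(x) = [0.0, 1.1484, -5.8809]
||prox(x)||_1 = 0.0 + 1.1484 + 5.8809 = 7.0293


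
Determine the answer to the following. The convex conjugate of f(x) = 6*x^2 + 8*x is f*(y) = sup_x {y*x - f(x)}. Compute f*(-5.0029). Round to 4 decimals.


f*(y) = sup_x {y*x - a*x^2 - b*x} = sup_x {(y-b)*x - a*x^2}
FOC: (y - b) - 2a*x = 0 => x* = (y - b)/(2a)
x* = (-5.0029 - 8)/(2*6) = -1.0836
f*(-5.0029) = (y-b)^2/(4a) = (-5.0029 - 8)^2/(4*6)
= 169.0754/24 = 7.0448


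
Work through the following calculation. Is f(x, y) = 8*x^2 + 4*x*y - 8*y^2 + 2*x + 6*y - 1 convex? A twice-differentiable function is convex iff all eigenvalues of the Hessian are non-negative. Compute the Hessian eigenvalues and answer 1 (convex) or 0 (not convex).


The Hessian of f(x,y) = 8*x^2 + 4*x*y - 8*y^2 + 2*x + 6*y - 1 is:
H = [[16, 4], [4, -16]]
Trace = 16 - 16 = 0
Determinant = 16*-16 - (4)^2 = -272
Discriminant = (0)^2 - 4*-272 = 1088.0
Eigenvalues: lambda_1 = -16.4924, lambda_2 = 16.4924
The function is not convex.

0


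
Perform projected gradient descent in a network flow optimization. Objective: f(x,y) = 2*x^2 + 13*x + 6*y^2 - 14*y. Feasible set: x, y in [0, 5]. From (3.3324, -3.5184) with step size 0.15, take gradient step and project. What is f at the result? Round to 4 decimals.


Step 1: Compute gradient at (3.3324, -3.5184).
grad_x = 2*2*3.3324 + 13 = 26.3296
grad_y = 2*6*-3.5184 - 14 = -56.2208
Step 2: Gradient step.
x_raw = 3.3324 - 0.15*26.3296 = -0.617
y_raw = -3.5184 - 0.15*-56.2208 = 4.9147
Step 3: Project onto [0, 5].
x_proj = clip(-0.617) = 0.0
y_proj = clip(4.9147) = 4.9147
Step 4: Evaluate f.
f(0.0, 4.9147) = 76.1208


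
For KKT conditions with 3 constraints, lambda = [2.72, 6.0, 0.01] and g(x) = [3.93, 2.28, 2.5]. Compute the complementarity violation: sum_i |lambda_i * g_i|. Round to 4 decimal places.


KKT complementary slackness check:
lambda_1 * g_1 = 2.72 * 3.93 = 10.6896
lambda_2 * g_2 = 6.0 * 2.28 = 13.68
lambda_3 * g_3 = 0.01 * 2.5 = 0.025
Total violation = 10.6896 + 13.68 + 0.025 = 24.3946


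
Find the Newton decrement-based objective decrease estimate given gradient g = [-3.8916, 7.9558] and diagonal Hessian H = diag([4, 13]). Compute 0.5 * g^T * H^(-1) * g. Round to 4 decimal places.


Step 1: H is diagonal, so H^(-1) * g = [-0.9729, 0.612].
Step 2: g^T H^(-1) g = sum_i g_i^2 / H_ii
  = (-3.8916)^2/4 + (7.9558)^2/13
  = 3.7861 + 4.8688 = 8.655
Step 3: Objective decrease = 0.5 * g^T H^(-1) g = 4.3275


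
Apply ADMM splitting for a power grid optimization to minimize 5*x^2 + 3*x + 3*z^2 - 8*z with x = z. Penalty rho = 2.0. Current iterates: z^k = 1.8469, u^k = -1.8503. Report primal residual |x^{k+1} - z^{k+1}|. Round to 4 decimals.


ADMM iteration with rho = 2.0, z^k = 1.8469, u^k = -1.8503
Step 1: x-update.
Minimize 5*x^2 + 3*x + (2.0/2)*(x - 1.8469 - 1.8503)^2
FOC: (2*5 + 2.0)*x = -3 + 2.0*(1.8469 + 1.8503)
x^{k+1} = 0.3662
Step 2: z-update.
Minimize 3*z^2 - 8*z + (2.0/2)*(0.3662 - z - 1.8503)^2
FOC: (2*3 + 2.0)*z = 8 + 2.0*(0.3662 - 1.8503)
z^{k+1} = 0.629
Step 3: u-update.
u^{k+1} = -1.8503 + 0.3662 - 0.629 = -2.1131
Step 4: Primal residual = |0.3662 - 0.629| = 0.2628


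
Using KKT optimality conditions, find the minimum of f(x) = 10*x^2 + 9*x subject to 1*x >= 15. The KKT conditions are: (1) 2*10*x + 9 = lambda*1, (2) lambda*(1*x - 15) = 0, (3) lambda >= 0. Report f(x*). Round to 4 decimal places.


Step 1: Try lambda = 0 (constraint inactive).
x_unc = -9/(2*10) = -0.45
Check: 1*-0.45 = -0.45 < 15 -- violated!
Step 2: Constraint must be active: 1*x = 15
x* = 15/1 = 15.0
lambda = (2*10*15.0 + 9)/1 = 309.0
Step 3: Compute optimal value.
f(x*) = 10*15.0^2 + 9*15.0 = 2385.0


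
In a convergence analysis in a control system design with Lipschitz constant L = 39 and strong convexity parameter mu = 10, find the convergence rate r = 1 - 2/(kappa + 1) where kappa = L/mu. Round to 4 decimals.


Step 1: Compute the condition number.
kappa = L/mu = 39/10 = 3.9
Step 2: Compute the convergence rate.
r = 1 - 2/(kappa + 1) = 1 - 2*mu/(L + mu) = (L - mu)/(L + mu) = 29/49 = 0.5918


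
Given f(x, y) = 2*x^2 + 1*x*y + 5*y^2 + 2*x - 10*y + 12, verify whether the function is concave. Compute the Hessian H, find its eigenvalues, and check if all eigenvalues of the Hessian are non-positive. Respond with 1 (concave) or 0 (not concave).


The Hessian of f(x,y) = 2*x^2 + 1*x*y + 5*y^2 + 2*x - 10*y + 12 is:
H = [[4, 1], [1, 10]]
Trace = 4 + 10 = 14
Determinant = 4*10 - (1)^2 = 39
Discriminant = (14)^2 - 4*39 = 40.0
Eigenvalues: lambda_1 = 3.8377, lambda_2 = 10.1623
The function is not concave.

0


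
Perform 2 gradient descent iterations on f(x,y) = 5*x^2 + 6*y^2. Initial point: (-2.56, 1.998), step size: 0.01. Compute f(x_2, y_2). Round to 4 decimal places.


Gradient descent on f(x,y) = 5*x^2 + 6*y^2.
Starting point: (-2.56, 1.998), alpha = 0.01
Step 1: grad_x = 2*5*-2.56 = -25.6, grad_y = 2*6*1.998 = 23.976
  x_1 = -2.56 - 0.01*-25.6 = -2.304
  y_1 = 1.998 - 0.01*23.976 = 1.7582
Step 2: grad_x = 2*5*-2.304 = -23.04, grad_y = 2*6*1.7582 = 21.0989
  x_2 = -2.304 - 0.01*-23.04 = -2.0736
  y_2 = 1.7582 - 0.01*21.0989 = 1.5473
f(-2.0736, 1.5473) = 5*(-2.0736)^2 + 6*1.5473^2 = 35.863


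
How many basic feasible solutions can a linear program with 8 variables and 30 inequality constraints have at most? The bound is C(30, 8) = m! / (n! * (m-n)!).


Each vertex corresponds to some choice of n active constraints out of m, so the number of vertices is at most C(m, n) = m! / (n!(m-n)!).
m = 30, n = 8
Numerator: 30 * 29 * 28 * 27 * 26 * 25 * 24 * 23
Denominator: 8! = 40320
C(30, 8) = 5852925


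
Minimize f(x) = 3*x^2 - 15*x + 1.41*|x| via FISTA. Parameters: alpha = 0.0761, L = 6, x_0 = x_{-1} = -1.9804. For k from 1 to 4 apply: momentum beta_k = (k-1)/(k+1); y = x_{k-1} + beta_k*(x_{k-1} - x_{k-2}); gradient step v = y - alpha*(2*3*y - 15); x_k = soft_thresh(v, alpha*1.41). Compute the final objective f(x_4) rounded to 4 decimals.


FISTA on f(x) = 3*x^2 - 15*x + 1.41*|x|
L = 6, alpha = 0.0761
Iteration 1: beta = 0.0, y = -1.9804 + 0.0*(-1.9804 + 1.9804) = -1.9804
  grad(y) = -26.8824, v = y - alpha*grad = 0.0654
  prox(v) = soft_thresh(0.0654, 0.1073) = 0.0
Iteration 2: beta = 0.3333, y = 0.0 + 0.3333*(0.0 + 1.9804) = 0.6601
  grad(y) = -11.0392, v = y - alpha*grad = 1.5002
  prox(v) = soft_thresh(1.5002, 0.1073) = 1.3929
Iteration 3: beta = 0.5, y = 1.3929 + 0.5*(1.3929 - 0.0) = 2.0894
  grad(y) = -2.4638, v = y - alpha*grad = 2.2769
  prox(v) = soft_thresh(2.2769, 0.1073) = 2.1696
Iteration 4: beta = 0.6, y = 2.1696 + 0.6*(2.1696 - 1.3929) = 2.6356
  grad(y) = 0.8133, v = y - alpha*grad = 2.5737
  prox(v) = soft_thresh(2.5737, 0.1073) = 2.4664
f(x_4) = 3*2.4664^2 - 15*2.4664 + 1.41*|2.4664| = -15.269


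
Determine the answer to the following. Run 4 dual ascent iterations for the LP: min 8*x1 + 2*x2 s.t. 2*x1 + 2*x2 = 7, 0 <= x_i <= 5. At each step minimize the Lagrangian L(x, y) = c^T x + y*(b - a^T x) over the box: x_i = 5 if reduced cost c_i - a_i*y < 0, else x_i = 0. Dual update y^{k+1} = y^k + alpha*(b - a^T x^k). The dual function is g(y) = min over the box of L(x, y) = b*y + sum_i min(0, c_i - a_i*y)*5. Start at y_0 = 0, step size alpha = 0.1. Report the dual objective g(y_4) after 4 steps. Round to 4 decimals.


Dual ascent for LP: min 8*x1 + 2*x2, 2*x1 + 2*x2 = 7, 0 <= x_i <= 5
Step 1: y^k = 0.0, reduced costs: (8.0, 2.0)
  x^k = (0.0, 0.0), subgradient = b - a^T x = 7.0
  y^{k+1} = 0.0 + 0.1*7.0 = 0.7
Step 2: y^k = 0.7, reduced costs: (6.6, 0.6)
  x^k = (0.0, 0.0), subgradient = b - a^T x = 7.0
  y^{k+1} = 0.7 + 0.1*7.0 = 1.4
Step 3: y^k = 1.4, reduced costs: (5.2, -0.8)
  x^k = (0.0, 5.0), subgradient = b - a^T x = -3.0
  y^{k+1} = 1.4 + 0.1*-3.0 = 1.1
Step 4: y^k = 1.1, reduced costs: (5.8, -0.2)
  x^k = (0.0, 5.0), subgradient = b - a^T x = -3.0
  y^{k+1} = 1.1 + 0.1*-3.0 = 0.8
Dual objective at y_4 = 0.8: reduced costs (6.4, 0.4), box minimizer x = (0.0, 0.0)
g(y_4) = b*y + (c1 - a1*y)*x1 + (c2 - a2*y)*x2 = 7*0.8 + 6.4*0.0 + 0.4*0.0 = 5.6 + 0.0 + 0.0 = 5.6


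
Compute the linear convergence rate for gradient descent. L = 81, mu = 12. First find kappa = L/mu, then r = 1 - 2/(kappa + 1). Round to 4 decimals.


Step 1: Compute the condition number.
kappa = L/mu = 81/12 = 6.75
Step 2: Compute the convergence rate.
r = 1 - 2/(kappa + 1) = 1 - 2*mu/(L + mu) = (L - mu)/(L + mu) = 69/93 = 0.7419


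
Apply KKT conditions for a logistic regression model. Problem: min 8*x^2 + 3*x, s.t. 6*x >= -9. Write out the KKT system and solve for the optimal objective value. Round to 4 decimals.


Step 1: Try lambda = 0 (constraint inactive).
Stationarity: 2*8*x + 3 = 0
x* = -3/(2*8) = -0.1875
Check constraint: 6*-0.1875 = -1.125 >= -9 -- satisfied.
Step 2: Compute optimal value.
f(x*) = 8*(-0.1875)^2 + 3*(-0.1875) = -0.2813


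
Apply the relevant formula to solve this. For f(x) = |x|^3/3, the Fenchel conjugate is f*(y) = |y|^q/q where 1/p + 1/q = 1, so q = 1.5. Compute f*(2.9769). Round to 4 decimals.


The conjugate exponent q satisfies 1/p + 1/q = 1.
p = 3, so q = 3/(3 - 1) = 1.5
|y|^q = 2.9769^1.5 = 5.1363
f*(2.9769) = 5.1363 / 1.5 = 3.4242


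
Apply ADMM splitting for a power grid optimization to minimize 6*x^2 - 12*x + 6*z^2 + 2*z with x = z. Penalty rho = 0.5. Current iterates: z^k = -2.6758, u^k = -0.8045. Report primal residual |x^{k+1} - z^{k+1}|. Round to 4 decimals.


ADMM iteration with rho = 0.5, z^k = -2.6758, u^k = -0.8045
Step 1: x-update.
Minimize 6*x^2 - 12*x + (0.5/2)*(x + 2.6758 - 0.8045)^2
FOC: (2*6 + 0.5)*x = 12 + 0.5*(-2.6758 + 0.8045)
x^{k+1} = 0.8851
Step 2: z-update.
Minimize 6*z^2 + 2*z + (0.5/2)*(0.8851 - z - 0.8045)^2
FOC: (2*6 + 0.5)*z = -2 + 0.5*(0.8851 - 0.8045)
z^{k+1} = -0.1568
Step 3: u-update.
u^{k+1} = -0.8045 + 0.8851 + 0.1568 = 0.2374
Step 4: Primal residual = |0.8851 + 0.1568| = 1.0419


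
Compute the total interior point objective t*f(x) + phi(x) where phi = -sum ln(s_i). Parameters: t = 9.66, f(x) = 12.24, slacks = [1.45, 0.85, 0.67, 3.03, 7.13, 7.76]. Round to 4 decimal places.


Step 1: Compute log-barrier.
ln values: [0.3716, -0.1625, -0.4005, 1.1086, 1.9643, 2.049]
phi = -(0.3716 - 0.1625 - 0.4005 + 1.1086 + 1.9643 + 2.049) = -4.9304
Step 2: Compute augmented objective.
t*f(x) = 9.66*12.24 = 118.2384
Total = 118.2384 - 4.9304 = 113.308


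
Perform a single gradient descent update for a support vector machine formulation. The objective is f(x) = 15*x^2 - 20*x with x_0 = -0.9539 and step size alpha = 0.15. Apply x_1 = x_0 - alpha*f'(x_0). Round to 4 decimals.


We compute the gradient at x_0 and apply the update.
f'(x) = 30*x - 20
f'(-0.9539) = 30*-0.9539 - 20 = -48.617
x_1 = -0.9539 - 0.15*-48.617 = 6.3387


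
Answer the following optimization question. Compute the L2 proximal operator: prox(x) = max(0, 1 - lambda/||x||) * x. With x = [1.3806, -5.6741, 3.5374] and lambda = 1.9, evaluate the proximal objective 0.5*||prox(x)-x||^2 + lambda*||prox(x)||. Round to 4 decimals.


Step 1: Compute ||x||.
||x|| = 6.8275
Step 2: Compute scaling factor.
scale = max(0, 1 - 1.9/6.8275) = 0.7217
Step 3: prox(x) = [0.9964, -4.0951, 2.553]
||prox(x)|| = 4.9275
Step 4: Proximal objective.
0.5*||prox-x||^2 = 1.805
lambda*||prox|| = 9.3623
Total = 11.1672


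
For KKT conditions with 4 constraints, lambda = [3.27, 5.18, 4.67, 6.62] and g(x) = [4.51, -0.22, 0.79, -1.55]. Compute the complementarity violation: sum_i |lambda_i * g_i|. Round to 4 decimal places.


KKT complementary slackness check:
lambda_1 * g_1 = 3.27 * 4.51 = 14.7477
lambda_2 * g_2 = 5.18 * -0.22 = -1.1396
lambda_3 * g_3 = 4.67 * 0.79 = 3.6893
lambda_4 * g_4 = 6.62 * -1.55 = -10.261
Total violation = 14.7477 + 1.1396 + 3.6893 + 10.261 = 29.8376


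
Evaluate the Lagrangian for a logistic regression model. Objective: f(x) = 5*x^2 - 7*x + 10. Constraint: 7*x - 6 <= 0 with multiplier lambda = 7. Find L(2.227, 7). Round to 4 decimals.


Step 1: Evaluate f(x).
f(2.227) = 5*2.227^2 - 7*2.227 + 10 = 19.2086
Step 2: Evaluate g(x).
g(2.227) = 7*2.227 - 6 = 9.589
Step 3: Compute Lagrangian.
L = 19.2086 + 7*9.589 = 86.3316


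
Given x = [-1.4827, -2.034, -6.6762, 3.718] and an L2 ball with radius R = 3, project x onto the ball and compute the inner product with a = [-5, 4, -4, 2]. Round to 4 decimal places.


Step 1: Compute ||x|| (intermediates to 6 decimals).
||x|| = sqrt((-1.4827)^2 + (-2.034)^2 + (-6.6762)^2 + 3.718^2) = 8.045541
Step 2: Project.
Since ||x|| > R, scale = R/||x|| = 3/8.045541 = 0.372877, proj(x) = scale * x
proj(x) = [-0.552865, -0.758432, -2.489401, 1.386357]
Step 3: Dot product.
a^T * proj(x) = -5*(-0.552865) + 4*(-0.758432) - 4*(-2.489401) + 2*1.386357 = 12.4609


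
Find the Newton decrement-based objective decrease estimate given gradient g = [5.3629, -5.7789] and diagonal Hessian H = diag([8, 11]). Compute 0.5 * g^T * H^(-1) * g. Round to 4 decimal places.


Step 1: H is diagonal, so H^(-1) * g = [0.6704, -0.5254].
Step 2: g^T H^(-1) g = sum_i g_i^2 / H_ii
  = (5.3629)^2/8 + (-5.7789)^2/11
  = 3.5951 + 3.036 = 6.6311
Step 3: Objective decrease = 0.5 * g^T H^(-1) g = 3.3155


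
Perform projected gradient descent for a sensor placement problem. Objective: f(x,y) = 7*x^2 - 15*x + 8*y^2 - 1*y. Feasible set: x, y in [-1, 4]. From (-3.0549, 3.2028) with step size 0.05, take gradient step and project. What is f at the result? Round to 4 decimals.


Step 1: Compute gradient at (-3.0549, 3.2028).
grad_x = 2*7*-3.0549 - 15 = -57.7686
grad_y = 2*8*3.2028 - 1 = 50.2448
Step 2: Gradient step.
x_raw = -3.0549 - 0.05*-57.7686 = -0.1665
y_raw = 3.2028 - 0.05*50.2448 = 0.6906
Step 3: Project onto [-1, 4].
x_proj = clip(-0.1665) = -0.1665
y_proj = clip(0.6906) = 0.6906
Step 4: Evaluate f.
f(-0.1665, 0.6906) = 5.8155


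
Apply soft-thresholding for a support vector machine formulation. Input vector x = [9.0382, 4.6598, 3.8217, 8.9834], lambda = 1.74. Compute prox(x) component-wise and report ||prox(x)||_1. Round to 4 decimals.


Soft-thresholding with lambda = 1.74:
prox(9.0382) = sign(9.0382)*max(|9.0382| - 1.74, 0) = 7.2982
prox(4.6598) = sign(4.6598)*max(|4.6598| - 1.74, 0) = 2.9198
prox(3.8217) = sign(3.8217)*max(|3.8217| - 1.74, 0) = 2.0817
prox(8.9834) = sign(8.9834)*max(|8.9834| - 1.74, 0) = 7.2434
prox(x) = [7.2982, 2.9198, 2.0817, 7.2434]
||prox(x)||_1 = 7.2982 + 2.9198 + 2.0817 + 7.2434 = 19.5431


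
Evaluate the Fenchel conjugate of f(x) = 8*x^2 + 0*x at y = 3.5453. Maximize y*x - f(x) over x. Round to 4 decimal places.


f*(y) = sup_x {y*x - a*x^2 - b*x} = sup_x {(y-b)*x - a*x^2}
FOC: (y - b) - 2a*x = 0 => x* = (y - b)/(2a)
x* = (3.5453 - 0)/(2*8) = 0.2216
f*(3.5453) = (y-b)^2/(4a) = (3.5453 - 0)^2/(4*8)
= 12.5692/32 = 0.3928


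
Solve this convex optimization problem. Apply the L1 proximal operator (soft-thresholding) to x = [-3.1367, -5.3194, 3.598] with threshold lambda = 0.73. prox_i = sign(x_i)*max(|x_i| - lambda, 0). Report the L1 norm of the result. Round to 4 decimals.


Soft-thresholding with lambda = 0.73:
prox(-3.1367) = sign(-3.1367)*max(|-3.1367| - 0.73, 0) = -2.4067
prox(-5.3194) = sign(-5.3194)*max(|-5.3194| - 0.73, 0) = -4.5894
prox(3.598) = sign(3.598)*max(|3.598| - 0.73, 0) = 2.868
prox(x) = [-2.4067, -4.5894, 2.868]
||prox(x)||_1 = 2.4067 + 4.5894 + 2.868 = 9.8641


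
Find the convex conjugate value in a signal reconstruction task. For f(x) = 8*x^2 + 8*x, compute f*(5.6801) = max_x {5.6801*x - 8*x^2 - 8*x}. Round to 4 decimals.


f*(y) = sup_x {y*x - a*x^2 - b*x} = sup_x {(y-b)*x - a*x^2}
FOC: (y - b) - 2a*x = 0 => x* = (y - b)/(2a)
x* = (5.6801 - 8)/(2*8) = -0.145
f*(5.6801) = (y-b)^2/(4a) = (5.6801 - 8)^2/(4*8)
= 5.3819/32 = 0.1682


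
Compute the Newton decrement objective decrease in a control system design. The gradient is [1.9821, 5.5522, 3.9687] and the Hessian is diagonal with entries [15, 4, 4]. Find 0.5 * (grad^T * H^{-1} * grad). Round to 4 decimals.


Step 1: H is diagonal, so H^(-1) * g = [0.1321, 1.3881, 0.9922].
Step 2: g^T H^(-1) g = sum_i g_i^2 / H_ii
  = (1.9821)^2/15 + (5.5522)^2/4 + (3.9687)^2/4
  = 0.2619 + 7.7067 + 3.9376 = 11.9063
Step 3: Objective decrease = 0.5 * g^T H^(-1) g = 5.9531


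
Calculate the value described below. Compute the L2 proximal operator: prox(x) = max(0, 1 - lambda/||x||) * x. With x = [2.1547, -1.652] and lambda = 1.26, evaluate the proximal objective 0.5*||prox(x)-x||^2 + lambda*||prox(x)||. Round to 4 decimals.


Step 1: Compute ||x||.
||x|| = 2.7151
Step 2: Compute scaling factor.
scale = max(0, 1 - 1.26/2.7151) = 0.5359
Step 3: prox(x) = [1.1548, -0.8854]
||prox(x)|| = 1.4551
Step 4: Proximal objective.
0.5*||prox-x||^2 = 0.7938
lambda*||prox|| = 1.8334
Total = 2.6272


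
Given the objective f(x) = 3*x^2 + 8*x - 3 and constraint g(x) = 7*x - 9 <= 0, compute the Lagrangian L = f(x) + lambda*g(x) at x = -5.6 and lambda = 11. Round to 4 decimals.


Step 1: Evaluate f(x).
f(-5.6) = 3*(-5.6)^2 + 8*(-5.6) - 3 = 46.28
Step 2: Evaluate g(x).
g(-5.6) = 7*-5.6 - 9 = -48.2
Step 3: Compute Lagrangian.
L = 46.28 + 11*-48.2 = -483.92


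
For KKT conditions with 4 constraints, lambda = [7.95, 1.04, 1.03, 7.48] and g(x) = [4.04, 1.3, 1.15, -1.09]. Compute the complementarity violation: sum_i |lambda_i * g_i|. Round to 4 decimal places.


KKT complementary slackness check:
lambda_1 * g_1 = 7.95 * 4.04 = 32.118
lambda_2 * g_2 = 1.04 * 1.3 = 1.352
lambda_3 * g_3 = 1.03 * 1.15 = 1.1845
lambda_4 * g_4 = 7.48 * -1.09 = -8.1532
Total violation = 32.118 + 1.352 + 1.1845 + 8.1532 = 42.8077


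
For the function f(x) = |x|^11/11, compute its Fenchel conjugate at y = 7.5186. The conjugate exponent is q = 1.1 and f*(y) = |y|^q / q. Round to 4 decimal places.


The conjugate exponent q satisfies 1/p + 1/q = 1.
p = 11, so q = 11/(11 - 1) = 1.1
|y|^q = 7.5186^1.1 = 9.1992
f*(7.5186) = 9.1992 / 1.1 = 8.3629


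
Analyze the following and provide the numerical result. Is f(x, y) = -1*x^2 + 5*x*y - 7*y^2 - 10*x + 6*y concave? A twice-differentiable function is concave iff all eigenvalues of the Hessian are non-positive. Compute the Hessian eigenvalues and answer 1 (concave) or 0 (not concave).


The Hessian of f(x,y) = -1*x^2 + 5*x*y - 7*y^2 - 10*x + 6*y is:
H = [[-2, 5], [5, -14]]
Trace = -2 - 14 = -16
Determinant = -2*-14 - (5)^2 = 3
Discriminant = (-16)^2 - 4*3 = 244.0
Eigenvalues: lambda_1 = -15.8102, lambda_2 = -0.1898
The function is concave.

1


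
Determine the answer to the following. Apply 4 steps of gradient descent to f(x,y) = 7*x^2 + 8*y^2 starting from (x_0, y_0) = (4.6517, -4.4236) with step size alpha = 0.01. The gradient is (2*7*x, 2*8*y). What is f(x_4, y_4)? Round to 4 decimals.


Gradient descent on f(x,y) = 7*x^2 + 8*y^2.
Starting point: (4.6517, -4.4236), alpha = 0.01
Step 1: grad_x = 2*7*4.6517 = 65.1238, grad_y = 2*8*-4.4236 = -70.7776
  x_1 = 4.6517 - 0.01*65.1238 = 4.0005
  y_1 = -4.4236 - 0.01*-70.7776 = -3.7158
Step 2: grad_x = 2*7*4.0005 = 56.0065, grad_y = 2*8*-3.7158 = -59.4532
  x_2 = 4.0005 - 0.01*56.0065 = 3.4404
  y_2 = -3.7158 - 0.01*-59.4532 = -3.1213
Step 3: grad_x = 2*7*3.4404 = 48.1656, grad_y = 2*8*-3.1213 = -49.9407
  x_3 = 3.4404 - 0.01*48.1656 = 2.9587
  y_3 = -3.1213 - 0.01*-49.9407 = -2.6219
Step 4: grad_x = 2*7*2.9587 = 41.4224, grad_y = 2*8*-2.6219 = -41.9502
  x_4 = 2.9587 - 0.01*41.4224 = 2.5445
  y_4 = -2.6219 - 0.01*-41.9502 = -2.2024
f(2.5445, -2.2024) = 7*2.5445^2 + 8*(-2.2024)^2 = 84.126


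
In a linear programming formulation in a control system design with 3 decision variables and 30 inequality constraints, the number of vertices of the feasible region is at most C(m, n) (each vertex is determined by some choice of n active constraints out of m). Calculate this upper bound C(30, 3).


Each vertex corresponds to some choice of n active constraints out of m, so the number of vertices is at most C(m, n) = m! / (n!(m-n)!).
m = 30, n = 3
Numerator: 30 * 29 * 28
Denominator: 3! = 6
C(30, 3) = 4060


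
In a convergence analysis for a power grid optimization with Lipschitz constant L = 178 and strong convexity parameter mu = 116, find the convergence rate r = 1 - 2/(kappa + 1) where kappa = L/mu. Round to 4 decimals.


Step 1: Compute the condition number.
kappa = L/mu = 178/116 = 1.5345
Step 2: Compute the convergence rate.
r = 1 - 2/(kappa + 1) = 1 - 2*mu/(L + mu) = (L - mu)/(L + mu) = 62/294 = 0.2109


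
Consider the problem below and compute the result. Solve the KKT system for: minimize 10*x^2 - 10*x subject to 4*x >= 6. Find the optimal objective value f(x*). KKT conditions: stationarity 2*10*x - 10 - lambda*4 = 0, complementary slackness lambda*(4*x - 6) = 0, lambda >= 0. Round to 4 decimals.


Step 1: Try lambda = 0 (constraint inactive).
x_unc = 10/(2*10) = 0.5
Check: 4*0.5 = 2.0 < 6 -- violated!
Step 2: Constraint must be active: 4*x = 6
x* = 6/4 = 1.5
lambda = (2*10*1.5 - 10)/4 = 5.0
Step 3: Compute optimal value.
f(x*) = 10*1.5^2 - 10*1.5 = 7.5


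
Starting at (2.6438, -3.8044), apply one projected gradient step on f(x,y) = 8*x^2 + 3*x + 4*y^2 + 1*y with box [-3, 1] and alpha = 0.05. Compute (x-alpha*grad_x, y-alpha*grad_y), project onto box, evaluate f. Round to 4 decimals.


Step 1: Compute gradient at (2.6438, -3.8044).
grad_x = 2*8*2.6438 + 3 = 45.3008
grad_y = 2*4*-3.8044 + 1 = -29.4352
Step 2: Gradient step.
x_raw = 2.6438 - 0.05*45.3008 = 0.3788
y_raw = -3.8044 - 0.05*-29.4352 = -2.3326
Step 3: Project onto [-3, 1].
x_proj = clip(0.3788) = 0.3788
y_proj = clip(-2.3326) = -2.3326
Step 4: Evaluate f.
f(0.3788, -2.3326) = 21.7162


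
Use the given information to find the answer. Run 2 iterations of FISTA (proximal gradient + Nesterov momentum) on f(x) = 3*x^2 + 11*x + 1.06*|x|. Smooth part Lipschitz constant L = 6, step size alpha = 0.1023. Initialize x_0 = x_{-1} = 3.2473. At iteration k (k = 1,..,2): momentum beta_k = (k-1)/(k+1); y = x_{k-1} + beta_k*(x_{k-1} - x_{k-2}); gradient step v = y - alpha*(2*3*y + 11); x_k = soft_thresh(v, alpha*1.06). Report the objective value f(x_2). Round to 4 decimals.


FISTA on f(x) = 3*x^2 + 11*x + 1.06*|x|
L = 6, alpha = 0.1023
Iteration 1: beta = 0.0, y = 3.2473 + 0.0*(3.2473 - 3.2473) = 3.2473
  grad(y) = 30.4838, v = y - alpha*grad = 0.1288
  prox(v) = soft_thresh(0.1288, 0.1084) = 0.0204
Iteration 2: beta = 0.3333, y = 0.0204 + 0.3333*(0.0204 - 3.2473) = -1.0553
  grad(y) = 4.6684, v = y - alpha*grad = -1.5328
  prox(v) = soft_thresh(-1.5328, 0.1084) = -1.4244
f(x_2) = 3*(-1.4244)^2 + 11*(-1.4244) + 1.06*|-1.4244| = -8.0718
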